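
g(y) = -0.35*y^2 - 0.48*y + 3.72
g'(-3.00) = 1.62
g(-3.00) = 2.01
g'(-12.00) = 7.92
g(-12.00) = -40.92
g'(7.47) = -5.71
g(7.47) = -19.40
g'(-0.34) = -0.24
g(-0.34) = 3.84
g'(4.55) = -3.66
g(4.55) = -5.71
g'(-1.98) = 0.91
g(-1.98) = 3.30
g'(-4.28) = 2.52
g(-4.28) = -0.64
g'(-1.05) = 0.26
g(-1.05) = 3.84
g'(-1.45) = 0.54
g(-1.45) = 3.68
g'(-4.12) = 2.40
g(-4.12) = -0.24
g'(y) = -0.7*y - 0.48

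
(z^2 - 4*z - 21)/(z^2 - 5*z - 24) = (z - 7)/(z - 8)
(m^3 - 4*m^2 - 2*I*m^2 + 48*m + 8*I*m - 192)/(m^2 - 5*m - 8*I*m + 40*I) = (m^2 + m*(-4 + 6*I) - 24*I)/(m - 5)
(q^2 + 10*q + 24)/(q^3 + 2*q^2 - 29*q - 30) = (q + 4)/(q^2 - 4*q - 5)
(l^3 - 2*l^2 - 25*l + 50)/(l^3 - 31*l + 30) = (l^2 + 3*l - 10)/(l^2 + 5*l - 6)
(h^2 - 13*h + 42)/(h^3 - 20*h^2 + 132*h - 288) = (h - 7)/(h^2 - 14*h + 48)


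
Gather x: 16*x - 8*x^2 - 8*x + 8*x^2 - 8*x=0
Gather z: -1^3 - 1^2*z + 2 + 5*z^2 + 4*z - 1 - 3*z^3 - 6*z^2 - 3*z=-3*z^3 - z^2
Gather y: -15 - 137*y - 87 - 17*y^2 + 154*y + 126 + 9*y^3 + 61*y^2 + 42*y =9*y^3 + 44*y^2 + 59*y + 24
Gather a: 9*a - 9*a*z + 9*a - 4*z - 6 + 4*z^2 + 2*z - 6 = a*(18 - 9*z) + 4*z^2 - 2*z - 12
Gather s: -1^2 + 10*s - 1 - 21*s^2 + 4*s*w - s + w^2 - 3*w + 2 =-21*s^2 + s*(4*w + 9) + w^2 - 3*w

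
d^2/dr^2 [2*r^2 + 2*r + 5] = 4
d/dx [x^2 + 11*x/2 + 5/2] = 2*x + 11/2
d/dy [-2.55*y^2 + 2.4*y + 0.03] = 2.4 - 5.1*y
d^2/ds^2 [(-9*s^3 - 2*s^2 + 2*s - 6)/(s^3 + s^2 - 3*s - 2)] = 2*(7*s^6 - 75*s^5 - 156*s^4 - 173*s^3 - 114*s^2 - 78*s - 86)/(s^9 + 3*s^8 - 6*s^7 - 23*s^6 + 6*s^5 + 57*s^4 + 21*s^3 - 42*s^2 - 36*s - 8)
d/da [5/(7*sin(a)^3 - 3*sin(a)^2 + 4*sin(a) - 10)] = 5*(-21*sin(a)^2 + 6*sin(a) - 4)*cos(a)/(7*sin(a)^3 - 3*sin(a)^2 + 4*sin(a) - 10)^2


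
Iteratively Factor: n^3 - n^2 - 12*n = (n + 3)*(n^2 - 4*n) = (n - 4)*(n + 3)*(n)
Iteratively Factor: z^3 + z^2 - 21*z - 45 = (z + 3)*(z^2 - 2*z - 15) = (z + 3)^2*(z - 5)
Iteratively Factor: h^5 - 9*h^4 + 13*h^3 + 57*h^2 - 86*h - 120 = (h - 5)*(h^4 - 4*h^3 - 7*h^2 + 22*h + 24) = (h - 5)*(h - 4)*(h^3 - 7*h - 6) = (h - 5)*(h - 4)*(h + 2)*(h^2 - 2*h - 3) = (h - 5)*(h - 4)*(h + 1)*(h + 2)*(h - 3)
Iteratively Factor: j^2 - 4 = (j + 2)*(j - 2)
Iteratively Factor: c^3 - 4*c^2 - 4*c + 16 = (c - 4)*(c^2 - 4) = (c - 4)*(c + 2)*(c - 2)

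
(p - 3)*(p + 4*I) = p^2 - 3*p + 4*I*p - 12*I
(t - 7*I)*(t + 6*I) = t^2 - I*t + 42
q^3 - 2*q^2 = q^2*(q - 2)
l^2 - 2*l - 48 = (l - 8)*(l + 6)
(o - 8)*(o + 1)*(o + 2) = o^3 - 5*o^2 - 22*o - 16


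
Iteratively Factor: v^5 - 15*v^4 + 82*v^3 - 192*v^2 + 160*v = (v - 4)*(v^4 - 11*v^3 + 38*v^2 - 40*v) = (v - 4)^2*(v^3 - 7*v^2 + 10*v) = (v - 4)^2*(v - 2)*(v^2 - 5*v) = (v - 5)*(v - 4)^2*(v - 2)*(v)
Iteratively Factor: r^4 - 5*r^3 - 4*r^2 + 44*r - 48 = (r + 3)*(r^3 - 8*r^2 + 20*r - 16) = (r - 4)*(r + 3)*(r^2 - 4*r + 4) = (r - 4)*(r - 2)*(r + 3)*(r - 2)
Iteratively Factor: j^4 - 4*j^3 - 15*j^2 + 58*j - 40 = (j - 5)*(j^3 + j^2 - 10*j + 8) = (j - 5)*(j - 1)*(j^2 + 2*j - 8) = (j - 5)*(j - 2)*(j - 1)*(j + 4)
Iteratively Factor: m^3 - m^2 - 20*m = (m + 4)*(m^2 - 5*m) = m*(m + 4)*(m - 5)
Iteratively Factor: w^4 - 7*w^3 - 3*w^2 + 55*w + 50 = (w - 5)*(w^3 - 2*w^2 - 13*w - 10) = (w - 5)*(w + 1)*(w^2 - 3*w - 10) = (w - 5)^2*(w + 1)*(w + 2)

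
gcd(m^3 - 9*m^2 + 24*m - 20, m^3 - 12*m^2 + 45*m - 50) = m^2 - 7*m + 10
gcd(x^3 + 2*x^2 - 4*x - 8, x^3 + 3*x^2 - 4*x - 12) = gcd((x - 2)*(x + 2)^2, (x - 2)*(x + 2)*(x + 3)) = x^2 - 4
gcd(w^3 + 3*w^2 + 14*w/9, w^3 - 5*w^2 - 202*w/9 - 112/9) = w^2 + 3*w + 14/9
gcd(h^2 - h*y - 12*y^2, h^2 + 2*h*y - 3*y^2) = h + 3*y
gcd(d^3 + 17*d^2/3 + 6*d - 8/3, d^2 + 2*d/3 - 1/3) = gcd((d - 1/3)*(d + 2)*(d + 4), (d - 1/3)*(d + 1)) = d - 1/3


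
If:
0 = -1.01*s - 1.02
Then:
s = -1.01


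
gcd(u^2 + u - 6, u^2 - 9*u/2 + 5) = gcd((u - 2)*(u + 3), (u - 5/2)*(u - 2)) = u - 2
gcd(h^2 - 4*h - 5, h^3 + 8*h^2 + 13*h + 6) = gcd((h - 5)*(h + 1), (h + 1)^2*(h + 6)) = h + 1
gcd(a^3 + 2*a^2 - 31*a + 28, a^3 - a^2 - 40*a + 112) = a^2 + 3*a - 28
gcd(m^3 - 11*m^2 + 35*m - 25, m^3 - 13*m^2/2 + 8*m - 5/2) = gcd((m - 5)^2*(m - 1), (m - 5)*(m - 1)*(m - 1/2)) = m^2 - 6*m + 5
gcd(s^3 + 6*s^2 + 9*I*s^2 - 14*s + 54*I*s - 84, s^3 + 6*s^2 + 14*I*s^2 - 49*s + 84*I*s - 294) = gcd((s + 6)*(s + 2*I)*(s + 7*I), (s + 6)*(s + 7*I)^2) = s^2 + s*(6 + 7*I) + 42*I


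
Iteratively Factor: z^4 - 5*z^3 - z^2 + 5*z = (z - 1)*(z^3 - 4*z^2 - 5*z) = (z - 1)*(z + 1)*(z^2 - 5*z) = z*(z - 1)*(z + 1)*(z - 5)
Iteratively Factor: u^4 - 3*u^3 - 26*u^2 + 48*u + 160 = (u + 2)*(u^3 - 5*u^2 - 16*u + 80) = (u + 2)*(u + 4)*(u^2 - 9*u + 20) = (u - 4)*(u + 2)*(u + 4)*(u - 5)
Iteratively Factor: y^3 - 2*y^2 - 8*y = (y + 2)*(y^2 - 4*y) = (y - 4)*(y + 2)*(y)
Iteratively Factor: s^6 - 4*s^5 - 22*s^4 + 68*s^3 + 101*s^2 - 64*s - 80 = (s - 1)*(s^5 - 3*s^4 - 25*s^3 + 43*s^2 + 144*s + 80) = (s - 1)*(s + 1)*(s^4 - 4*s^3 - 21*s^2 + 64*s + 80) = (s - 1)*(s + 1)*(s + 4)*(s^3 - 8*s^2 + 11*s + 20) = (s - 1)*(s + 1)^2*(s + 4)*(s^2 - 9*s + 20) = (s - 4)*(s - 1)*(s + 1)^2*(s + 4)*(s - 5)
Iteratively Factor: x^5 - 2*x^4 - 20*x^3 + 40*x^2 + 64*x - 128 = (x + 2)*(x^4 - 4*x^3 - 12*x^2 + 64*x - 64) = (x - 4)*(x + 2)*(x^3 - 12*x + 16) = (x - 4)*(x - 2)*(x + 2)*(x^2 + 2*x - 8) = (x - 4)*(x - 2)*(x + 2)*(x + 4)*(x - 2)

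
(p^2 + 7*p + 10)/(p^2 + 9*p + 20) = (p + 2)/(p + 4)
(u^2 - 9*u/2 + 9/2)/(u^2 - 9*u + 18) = (u - 3/2)/(u - 6)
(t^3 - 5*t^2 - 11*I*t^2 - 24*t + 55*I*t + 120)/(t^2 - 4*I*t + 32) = (t^2 - t*(5 + 3*I) + 15*I)/(t + 4*I)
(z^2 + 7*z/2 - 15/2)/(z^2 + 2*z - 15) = (z - 3/2)/(z - 3)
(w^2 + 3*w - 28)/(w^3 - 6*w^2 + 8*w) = (w + 7)/(w*(w - 2))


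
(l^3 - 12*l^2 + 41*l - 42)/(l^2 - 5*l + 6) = l - 7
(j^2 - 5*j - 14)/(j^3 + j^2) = (j^2 - 5*j - 14)/(j^2*(j + 1))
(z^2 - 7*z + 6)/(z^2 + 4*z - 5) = (z - 6)/(z + 5)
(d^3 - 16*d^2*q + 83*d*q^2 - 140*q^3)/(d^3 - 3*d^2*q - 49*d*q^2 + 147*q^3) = (-d^2 + 9*d*q - 20*q^2)/(-d^2 - 4*d*q + 21*q^2)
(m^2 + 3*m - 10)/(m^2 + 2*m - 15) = (m - 2)/(m - 3)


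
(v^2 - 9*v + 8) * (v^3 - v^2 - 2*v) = v^5 - 10*v^4 + 15*v^3 + 10*v^2 - 16*v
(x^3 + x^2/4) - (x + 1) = x^3 + x^2/4 - x - 1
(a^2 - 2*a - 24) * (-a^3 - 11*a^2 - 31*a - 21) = -a^5 - 9*a^4 + 15*a^3 + 305*a^2 + 786*a + 504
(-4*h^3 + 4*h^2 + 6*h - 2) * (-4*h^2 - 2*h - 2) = 16*h^5 - 8*h^4 - 24*h^3 - 12*h^2 - 8*h + 4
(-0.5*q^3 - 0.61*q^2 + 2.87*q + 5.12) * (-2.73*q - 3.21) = 1.365*q^4 + 3.2703*q^3 - 5.877*q^2 - 23.1903*q - 16.4352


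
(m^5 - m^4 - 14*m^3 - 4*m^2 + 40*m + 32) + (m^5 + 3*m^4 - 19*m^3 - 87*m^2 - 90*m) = 2*m^5 + 2*m^4 - 33*m^3 - 91*m^2 - 50*m + 32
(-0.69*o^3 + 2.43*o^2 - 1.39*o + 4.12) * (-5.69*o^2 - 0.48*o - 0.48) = 3.9261*o^5 - 13.4955*o^4 + 7.0739*o^3 - 23.942*o^2 - 1.3104*o - 1.9776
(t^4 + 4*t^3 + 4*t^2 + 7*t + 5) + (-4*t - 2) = t^4 + 4*t^3 + 4*t^2 + 3*t + 3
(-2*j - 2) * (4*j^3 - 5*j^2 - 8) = -8*j^4 + 2*j^3 + 10*j^2 + 16*j + 16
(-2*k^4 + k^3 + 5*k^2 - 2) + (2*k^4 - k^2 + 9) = k^3 + 4*k^2 + 7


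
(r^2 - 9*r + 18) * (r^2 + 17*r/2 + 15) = r^4 - r^3/2 - 87*r^2/2 + 18*r + 270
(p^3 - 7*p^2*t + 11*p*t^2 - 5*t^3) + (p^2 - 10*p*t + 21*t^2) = p^3 - 7*p^2*t + p^2 + 11*p*t^2 - 10*p*t - 5*t^3 + 21*t^2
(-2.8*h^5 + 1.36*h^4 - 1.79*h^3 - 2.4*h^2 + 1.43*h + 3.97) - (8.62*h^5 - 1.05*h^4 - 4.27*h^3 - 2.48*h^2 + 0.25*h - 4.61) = -11.42*h^5 + 2.41*h^4 + 2.48*h^3 + 0.0800000000000001*h^2 + 1.18*h + 8.58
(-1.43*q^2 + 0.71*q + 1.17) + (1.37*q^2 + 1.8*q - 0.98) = -0.0599999999999998*q^2 + 2.51*q + 0.19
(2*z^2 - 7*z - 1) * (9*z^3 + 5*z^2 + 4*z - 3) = 18*z^5 - 53*z^4 - 36*z^3 - 39*z^2 + 17*z + 3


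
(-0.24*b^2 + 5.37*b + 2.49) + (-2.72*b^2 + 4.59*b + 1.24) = -2.96*b^2 + 9.96*b + 3.73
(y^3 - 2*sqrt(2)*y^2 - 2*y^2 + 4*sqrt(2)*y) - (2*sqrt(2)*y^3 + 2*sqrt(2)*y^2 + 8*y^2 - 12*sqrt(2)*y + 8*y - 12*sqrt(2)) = -2*sqrt(2)*y^3 + y^3 - 10*y^2 - 4*sqrt(2)*y^2 - 8*y + 16*sqrt(2)*y + 12*sqrt(2)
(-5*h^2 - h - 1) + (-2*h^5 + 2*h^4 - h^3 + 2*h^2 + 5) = -2*h^5 + 2*h^4 - h^3 - 3*h^2 - h + 4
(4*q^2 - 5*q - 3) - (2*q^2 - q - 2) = 2*q^2 - 4*q - 1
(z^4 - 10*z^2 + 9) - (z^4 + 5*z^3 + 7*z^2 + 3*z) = -5*z^3 - 17*z^2 - 3*z + 9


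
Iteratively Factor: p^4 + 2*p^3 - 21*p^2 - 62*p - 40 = (p + 1)*(p^3 + p^2 - 22*p - 40) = (p + 1)*(p + 2)*(p^2 - p - 20) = (p + 1)*(p + 2)*(p + 4)*(p - 5)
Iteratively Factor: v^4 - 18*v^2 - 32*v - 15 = (v + 1)*(v^3 - v^2 - 17*v - 15) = (v + 1)*(v + 3)*(v^2 - 4*v - 5) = (v - 5)*(v + 1)*(v + 3)*(v + 1)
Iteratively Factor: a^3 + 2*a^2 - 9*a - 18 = (a + 3)*(a^2 - a - 6) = (a + 2)*(a + 3)*(a - 3)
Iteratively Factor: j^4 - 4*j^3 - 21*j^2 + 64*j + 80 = (j + 4)*(j^3 - 8*j^2 + 11*j + 20) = (j - 4)*(j + 4)*(j^2 - 4*j - 5) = (j - 5)*(j - 4)*(j + 4)*(j + 1)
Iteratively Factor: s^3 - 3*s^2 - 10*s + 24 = (s - 4)*(s^2 + s - 6) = (s - 4)*(s - 2)*(s + 3)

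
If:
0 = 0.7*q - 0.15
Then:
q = 0.21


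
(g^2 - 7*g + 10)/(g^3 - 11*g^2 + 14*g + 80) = (g - 2)/(g^2 - 6*g - 16)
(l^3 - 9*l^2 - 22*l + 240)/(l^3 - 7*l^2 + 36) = (l^2 - 3*l - 40)/(l^2 - l - 6)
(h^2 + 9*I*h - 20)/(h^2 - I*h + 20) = (h + 5*I)/(h - 5*I)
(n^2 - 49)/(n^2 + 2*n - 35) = (n - 7)/(n - 5)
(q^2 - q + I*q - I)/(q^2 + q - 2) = (q + I)/(q + 2)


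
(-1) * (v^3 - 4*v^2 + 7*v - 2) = -v^3 + 4*v^2 - 7*v + 2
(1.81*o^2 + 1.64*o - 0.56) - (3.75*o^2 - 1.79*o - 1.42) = -1.94*o^2 + 3.43*o + 0.86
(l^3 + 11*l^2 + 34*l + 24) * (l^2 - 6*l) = l^5 + 5*l^4 - 32*l^3 - 180*l^2 - 144*l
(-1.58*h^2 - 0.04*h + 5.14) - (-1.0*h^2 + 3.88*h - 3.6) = -0.58*h^2 - 3.92*h + 8.74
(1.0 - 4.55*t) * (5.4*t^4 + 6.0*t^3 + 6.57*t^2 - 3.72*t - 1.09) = -24.57*t^5 - 21.9*t^4 - 23.8935*t^3 + 23.496*t^2 + 1.2395*t - 1.09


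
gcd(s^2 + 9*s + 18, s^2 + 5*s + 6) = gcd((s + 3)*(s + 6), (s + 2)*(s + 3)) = s + 3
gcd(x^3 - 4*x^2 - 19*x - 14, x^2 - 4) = x + 2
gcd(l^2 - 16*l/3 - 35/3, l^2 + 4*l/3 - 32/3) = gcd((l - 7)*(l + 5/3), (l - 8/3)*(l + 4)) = 1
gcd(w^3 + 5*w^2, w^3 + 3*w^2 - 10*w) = w^2 + 5*w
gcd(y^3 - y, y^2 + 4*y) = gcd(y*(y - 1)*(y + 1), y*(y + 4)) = y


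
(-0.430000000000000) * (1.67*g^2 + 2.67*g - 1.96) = -0.7181*g^2 - 1.1481*g + 0.8428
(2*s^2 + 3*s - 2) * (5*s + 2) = 10*s^3 + 19*s^2 - 4*s - 4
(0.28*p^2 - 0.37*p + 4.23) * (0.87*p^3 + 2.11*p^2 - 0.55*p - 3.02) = 0.2436*p^5 + 0.2689*p^4 + 2.7454*p^3 + 8.2832*p^2 - 1.2091*p - 12.7746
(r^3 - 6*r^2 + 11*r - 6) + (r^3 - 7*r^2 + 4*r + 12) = 2*r^3 - 13*r^2 + 15*r + 6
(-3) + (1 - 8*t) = -8*t - 2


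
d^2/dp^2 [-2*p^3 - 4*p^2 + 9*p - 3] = -12*p - 8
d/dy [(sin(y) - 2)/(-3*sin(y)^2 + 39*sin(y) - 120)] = (sin(y)^2 - 4*sin(y) - 14)*cos(y)/(3*(sin(y)^2 - 13*sin(y) + 40)^2)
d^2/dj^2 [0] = 0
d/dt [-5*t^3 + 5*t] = 5 - 15*t^2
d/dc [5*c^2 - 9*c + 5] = 10*c - 9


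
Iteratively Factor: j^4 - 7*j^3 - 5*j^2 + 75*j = (j - 5)*(j^3 - 2*j^2 - 15*j) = (j - 5)*(j + 3)*(j^2 - 5*j) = j*(j - 5)*(j + 3)*(j - 5)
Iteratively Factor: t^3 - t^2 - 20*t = (t)*(t^2 - t - 20) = t*(t - 5)*(t + 4)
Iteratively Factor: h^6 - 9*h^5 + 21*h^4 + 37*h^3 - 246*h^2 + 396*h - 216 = (h - 2)*(h^5 - 7*h^4 + 7*h^3 + 51*h^2 - 144*h + 108) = (h - 2)^2*(h^4 - 5*h^3 - 3*h^2 + 45*h - 54) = (h - 2)^3*(h^3 - 3*h^2 - 9*h + 27) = (h - 2)^3*(h + 3)*(h^2 - 6*h + 9) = (h - 3)*(h - 2)^3*(h + 3)*(h - 3)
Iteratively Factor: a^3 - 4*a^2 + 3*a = (a - 3)*(a^2 - a) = (a - 3)*(a - 1)*(a)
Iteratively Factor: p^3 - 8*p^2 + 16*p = (p)*(p^2 - 8*p + 16) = p*(p - 4)*(p - 4)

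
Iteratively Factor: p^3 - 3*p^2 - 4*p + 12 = (p - 2)*(p^2 - p - 6) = (p - 2)*(p + 2)*(p - 3)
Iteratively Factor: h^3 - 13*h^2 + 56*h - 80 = (h - 5)*(h^2 - 8*h + 16) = (h - 5)*(h - 4)*(h - 4)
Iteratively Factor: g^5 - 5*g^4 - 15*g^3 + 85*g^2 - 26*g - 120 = (g - 3)*(g^4 - 2*g^3 - 21*g^2 + 22*g + 40) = (g - 3)*(g + 1)*(g^3 - 3*g^2 - 18*g + 40) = (g - 3)*(g - 2)*(g + 1)*(g^2 - g - 20) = (g - 5)*(g - 3)*(g - 2)*(g + 1)*(g + 4)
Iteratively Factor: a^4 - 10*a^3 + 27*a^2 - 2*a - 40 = (a - 4)*(a^3 - 6*a^2 + 3*a + 10) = (a - 5)*(a - 4)*(a^2 - a - 2) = (a - 5)*(a - 4)*(a + 1)*(a - 2)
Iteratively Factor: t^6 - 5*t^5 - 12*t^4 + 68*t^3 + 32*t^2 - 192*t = (t - 4)*(t^5 - t^4 - 16*t^3 + 4*t^2 + 48*t) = (t - 4)*(t + 2)*(t^4 - 3*t^3 - 10*t^2 + 24*t) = t*(t - 4)*(t + 2)*(t^3 - 3*t^2 - 10*t + 24) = t*(t - 4)^2*(t + 2)*(t^2 + t - 6) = t*(t - 4)^2*(t - 2)*(t + 2)*(t + 3)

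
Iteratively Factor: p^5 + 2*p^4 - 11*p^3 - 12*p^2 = (p + 1)*(p^4 + p^3 - 12*p^2) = (p + 1)*(p + 4)*(p^3 - 3*p^2) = p*(p + 1)*(p + 4)*(p^2 - 3*p) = p*(p - 3)*(p + 1)*(p + 4)*(p)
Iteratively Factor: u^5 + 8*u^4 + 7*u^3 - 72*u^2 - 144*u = (u + 4)*(u^4 + 4*u^3 - 9*u^2 - 36*u) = (u + 4)^2*(u^3 - 9*u) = u*(u + 4)^2*(u^2 - 9) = u*(u - 3)*(u + 4)^2*(u + 3)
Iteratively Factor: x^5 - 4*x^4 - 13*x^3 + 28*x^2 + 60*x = (x + 2)*(x^4 - 6*x^3 - x^2 + 30*x) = (x - 5)*(x + 2)*(x^3 - x^2 - 6*x) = x*(x - 5)*(x + 2)*(x^2 - x - 6) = x*(x - 5)*(x + 2)^2*(x - 3)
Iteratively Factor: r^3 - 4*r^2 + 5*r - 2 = (r - 1)*(r^2 - 3*r + 2) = (r - 2)*(r - 1)*(r - 1)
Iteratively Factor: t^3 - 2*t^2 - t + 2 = (t - 1)*(t^2 - t - 2) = (t - 2)*(t - 1)*(t + 1)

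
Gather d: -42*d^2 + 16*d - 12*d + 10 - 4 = -42*d^2 + 4*d + 6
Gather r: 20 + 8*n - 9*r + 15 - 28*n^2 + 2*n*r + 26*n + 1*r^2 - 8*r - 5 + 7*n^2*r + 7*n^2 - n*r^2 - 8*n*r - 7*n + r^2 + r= -21*n^2 + 27*n + r^2*(2 - n) + r*(7*n^2 - 6*n - 16) + 30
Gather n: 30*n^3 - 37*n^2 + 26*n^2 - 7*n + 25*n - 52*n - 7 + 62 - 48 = 30*n^3 - 11*n^2 - 34*n + 7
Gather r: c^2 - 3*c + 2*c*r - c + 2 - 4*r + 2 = c^2 - 4*c + r*(2*c - 4) + 4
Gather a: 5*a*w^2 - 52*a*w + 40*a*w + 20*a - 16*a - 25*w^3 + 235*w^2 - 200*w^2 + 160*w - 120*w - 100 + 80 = a*(5*w^2 - 12*w + 4) - 25*w^3 + 35*w^2 + 40*w - 20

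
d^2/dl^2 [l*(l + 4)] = 2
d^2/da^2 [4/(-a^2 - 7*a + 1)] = 8*(a^2 + 7*a - (2*a + 7)^2 - 1)/(a^2 + 7*a - 1)^3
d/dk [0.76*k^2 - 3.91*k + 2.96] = 1.52*k - 3.91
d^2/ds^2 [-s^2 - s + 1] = -2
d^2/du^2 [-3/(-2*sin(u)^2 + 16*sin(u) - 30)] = 3*(-2*sin(u)^4 + 12*sin(u)^3 + sin(u)^2 - 84*sin(u) + 49)/(sin(u)^2 - 8*sin(u) + 15)^3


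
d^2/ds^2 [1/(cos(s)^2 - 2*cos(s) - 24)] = (8*sin(s)^4 - 204*sin(s)^2 - 81*cos(s) - 3*cos(3*s) + 84)/(2*(sin(s)^2 + 2*cos(s) + 23)^3)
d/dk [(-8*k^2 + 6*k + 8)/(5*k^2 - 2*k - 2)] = 2*(-7*k^2 - 24*k + 2)/(25*k^4 - 20*k^3 - 16*k^2 + 8*k + 4)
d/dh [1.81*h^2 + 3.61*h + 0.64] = 3.62*h + 3.61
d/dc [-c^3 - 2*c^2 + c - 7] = -3*c^2 - 4*c + 1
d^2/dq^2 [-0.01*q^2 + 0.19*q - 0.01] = -0.0200000000000000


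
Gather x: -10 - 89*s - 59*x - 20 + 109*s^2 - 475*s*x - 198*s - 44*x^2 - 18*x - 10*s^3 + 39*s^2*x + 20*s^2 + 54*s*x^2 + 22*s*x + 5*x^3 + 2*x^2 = -10*s^3 + 129*s^2 - 287*s + 5*x^3 + x^2*(54*s - 42) + x*(39*s^2 - 453*s - 77) - 30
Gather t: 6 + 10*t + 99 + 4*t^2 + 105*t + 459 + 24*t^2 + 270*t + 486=28*t^2 + 385*t + 1050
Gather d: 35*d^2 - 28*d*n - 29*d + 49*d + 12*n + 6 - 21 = 35*d^2 + d*(20 - 28*n) + 12*n - 15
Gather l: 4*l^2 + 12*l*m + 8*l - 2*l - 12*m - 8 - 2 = 4*l^2 + l*(12*m + 6) - 12*m - 10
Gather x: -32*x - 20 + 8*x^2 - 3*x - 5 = 8*x^2 - 35*x - 25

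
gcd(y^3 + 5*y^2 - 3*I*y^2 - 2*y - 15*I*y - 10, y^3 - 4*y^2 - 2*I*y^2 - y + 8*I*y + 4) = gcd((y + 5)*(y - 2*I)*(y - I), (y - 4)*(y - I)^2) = y - I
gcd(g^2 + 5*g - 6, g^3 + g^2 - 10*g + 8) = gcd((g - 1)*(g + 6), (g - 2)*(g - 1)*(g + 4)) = g - 1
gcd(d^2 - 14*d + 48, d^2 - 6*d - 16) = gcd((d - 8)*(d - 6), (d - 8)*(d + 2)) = d - 8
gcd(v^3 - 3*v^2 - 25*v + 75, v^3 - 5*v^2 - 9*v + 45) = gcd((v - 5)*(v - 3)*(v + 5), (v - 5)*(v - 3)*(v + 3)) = v^2 - 8*v + 15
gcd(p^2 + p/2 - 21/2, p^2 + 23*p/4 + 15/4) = 1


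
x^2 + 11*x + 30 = (x + 5)*(x + 6)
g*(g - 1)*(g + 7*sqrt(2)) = g^3 - g^2 + 7*sqrt(2)*g^2 - 7*sqrt(2)*g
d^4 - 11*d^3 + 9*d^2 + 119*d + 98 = (d - 7)^2*(d + 1)*(d + 2)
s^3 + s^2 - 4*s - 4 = (s - 2)*(s + 1)*(s + 2)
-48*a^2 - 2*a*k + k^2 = (-8*a + k)*(6*a + k)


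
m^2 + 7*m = m*(m + 7)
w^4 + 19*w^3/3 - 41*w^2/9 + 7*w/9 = w*(w - 1/3)^2*(w + 7)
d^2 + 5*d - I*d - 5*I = (d + 5)*(d - I)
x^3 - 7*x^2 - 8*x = x*(x - 8)*(x + 1)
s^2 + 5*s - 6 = (s - 1)*(s + 6)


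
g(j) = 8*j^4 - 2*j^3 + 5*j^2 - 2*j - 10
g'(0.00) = -2.00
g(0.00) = -10.00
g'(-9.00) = -23906.00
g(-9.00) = 54359.00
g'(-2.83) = -803.64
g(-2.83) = 594.17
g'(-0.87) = -36.31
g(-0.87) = 1.42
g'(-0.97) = -46.55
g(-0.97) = 5.55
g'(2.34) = 398.56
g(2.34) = 226.93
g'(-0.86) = -35.39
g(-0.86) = 1.07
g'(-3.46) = -1433.93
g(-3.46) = 1286.18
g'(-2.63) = -651.93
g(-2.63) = 448.98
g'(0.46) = 4.45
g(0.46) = -9.70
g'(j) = 32*j^3 - 6*j^2 + 10*j - 2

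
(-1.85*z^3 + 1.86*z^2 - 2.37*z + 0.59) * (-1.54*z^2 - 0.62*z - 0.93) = 2.849*z^5 - 1.7174*z^4 + 4.2171*z^3 - 1.169*z^2 + 1.8383*z - 0.5487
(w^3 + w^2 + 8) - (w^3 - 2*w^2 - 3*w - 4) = 3*w^2 + 3*w + 12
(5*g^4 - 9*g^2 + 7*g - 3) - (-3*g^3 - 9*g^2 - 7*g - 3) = 5*g^4 + 3*g^3 + 14*g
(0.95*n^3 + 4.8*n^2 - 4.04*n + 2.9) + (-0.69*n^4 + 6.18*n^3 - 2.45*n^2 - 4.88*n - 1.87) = -0.69*n^4 + 7.13*n^3 + 2.35*n^2 - 8.92*n + 1.03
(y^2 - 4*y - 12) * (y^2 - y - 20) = y^4 - 5*y^3 - 28*y^2 + 92*y + 240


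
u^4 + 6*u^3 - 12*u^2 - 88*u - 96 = (u - 4)*(u + 2)^2*(u + 6)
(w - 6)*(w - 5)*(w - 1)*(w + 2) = w^4 - 10*w^3 + 17*w^2 + 52*w - 60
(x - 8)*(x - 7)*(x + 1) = x^3 - 14*x^2 + 41*x + 56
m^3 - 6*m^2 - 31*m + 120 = (m - 8)*(m - 3)*(m + 5)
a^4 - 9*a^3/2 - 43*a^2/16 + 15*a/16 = a*(a - 5)*(a - 1/4)*(a + 3/4)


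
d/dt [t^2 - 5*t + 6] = 2*t - 5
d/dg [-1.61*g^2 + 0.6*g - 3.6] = 0.6 - 3.22*g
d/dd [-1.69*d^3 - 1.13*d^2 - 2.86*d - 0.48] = -5.07*d^2 - 2.26*d - 2.86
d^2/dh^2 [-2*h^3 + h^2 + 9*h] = 2 - 12*h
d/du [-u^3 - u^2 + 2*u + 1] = -3*u^2 - 2*u + 2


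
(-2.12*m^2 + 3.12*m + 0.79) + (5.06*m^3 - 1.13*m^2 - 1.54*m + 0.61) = 5.06*m^3 - 3.25*m^2 + 1.58*m + 1.4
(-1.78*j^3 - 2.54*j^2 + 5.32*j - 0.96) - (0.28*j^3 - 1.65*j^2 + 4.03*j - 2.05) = -2.06*j^3 - 0.89*j^2 + 1.29*j + 1.09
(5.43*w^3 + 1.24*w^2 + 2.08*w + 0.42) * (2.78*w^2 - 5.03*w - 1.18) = 15.0954*w^5 - 23.8657*w^4 - 6.8622*w^3 - 10.758*w^2 - 4.567*w - 0.4956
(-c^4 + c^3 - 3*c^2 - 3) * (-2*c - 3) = 2*c^5 + c^4 + 3*c^3 + 9*c^2 + 6*c + 9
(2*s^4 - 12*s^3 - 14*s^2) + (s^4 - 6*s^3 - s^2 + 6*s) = 3*s^4 - 18*s^3 - 15*s^2 + 6*s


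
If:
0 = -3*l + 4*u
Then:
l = 4*u/3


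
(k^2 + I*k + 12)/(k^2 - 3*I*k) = (k + 4*I)/k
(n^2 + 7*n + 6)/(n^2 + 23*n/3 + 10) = 3*(n + 1)/(3*n + 5)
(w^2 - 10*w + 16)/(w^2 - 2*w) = (w - 8)/w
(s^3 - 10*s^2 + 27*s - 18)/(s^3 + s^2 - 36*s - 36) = (s^2 - 4*s + 3)/(s^2 + 7*s + 6)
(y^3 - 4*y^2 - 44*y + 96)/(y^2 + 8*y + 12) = (y^2 - 10*y + 16)/(y + 2)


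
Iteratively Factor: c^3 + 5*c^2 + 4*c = (c)*(c^2 + 5*c + 4) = c*(c + 4)*(c + 1)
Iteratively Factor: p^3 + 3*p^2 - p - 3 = (p + 1)*(p^2 + 2*p - 3) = (p + 1)*(p + 3)*(p - 1)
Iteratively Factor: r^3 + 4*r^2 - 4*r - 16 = (r + 2)*(r^2 + 2*r - 8) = (r + 2)*(r + 4)*(r - 2)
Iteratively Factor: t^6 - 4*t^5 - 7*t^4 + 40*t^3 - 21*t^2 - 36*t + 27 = (t + 3)*(t^5 - 7*t^4 + 14*t^3 - 2*t^2 - 15*t + 9) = (t - 1)*(t + 3)*(t^4 - 6*t^3 + 8*t^2 + 6*t - 9) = (t - 3)*(t - 1)*(t + 3)*(t^3 - 3*t^2 - t + 3) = (t - 3)^2*(t - 1)*(t + 3)*(t^2 - 1) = (t - 3)^2*(t - 1)*(t + 1)*(t + 3)*(t - 1)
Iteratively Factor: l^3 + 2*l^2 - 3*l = (l)*(l^2 + 2*l - 3) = l*(l + 3)*(l - 1)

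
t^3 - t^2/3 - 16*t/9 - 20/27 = (t - 5/3)*(t + 2/3)^2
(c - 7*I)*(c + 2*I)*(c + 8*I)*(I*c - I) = I*c^4 - 3*c^3 - I*c^3 + 3*c^2 + 54*I*c^2 - 112*c - 54*I*c + 112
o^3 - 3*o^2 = o^2*(o - 3)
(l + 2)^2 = l^2 + 4*l + 4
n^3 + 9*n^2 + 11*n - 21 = (n - 1)*(n + 3)*(n + 7)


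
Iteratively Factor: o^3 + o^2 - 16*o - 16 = (o + 4)*(o^2 - 3*o - 4) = (o - 4)*(o + 4)*(o + 1)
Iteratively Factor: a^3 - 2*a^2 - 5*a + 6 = (a - 3)*(a^2 + a - 2) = (a - 3)*(a + 2)*(a - 1)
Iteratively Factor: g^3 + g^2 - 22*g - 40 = (g + 4)*(g^2 - 3*g - 10) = (g - 5)*(g + 4)*(g + 2)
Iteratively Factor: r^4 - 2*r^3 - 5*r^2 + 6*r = (r + 2)*(r^3 - 4*r^2 + 3*r) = (r - 3)*(r + 2)*(r^2 - r) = (r - 3)*(r - 1)*(r + 2)*(r)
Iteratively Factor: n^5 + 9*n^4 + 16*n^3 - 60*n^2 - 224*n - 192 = (n + 2)*(n^4 + 7*n^3 + 2*n^2 - 64*n - 96) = (n + 2)*(n + 4)*(n^3 + 3*n^2 - 10*n - 24) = (n + 2)^2*(n + 4)*(n^2 + n - 12) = (n - 3)*(n + 2)^2*(n + 4)*(n + 4)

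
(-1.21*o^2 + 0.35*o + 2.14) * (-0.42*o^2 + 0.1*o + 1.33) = 0.5082*o^4 - 0.268*o^3 - 2.4731*o^2 + 0.6795*o + 2.8462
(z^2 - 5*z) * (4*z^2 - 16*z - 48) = 4*z^4 - 36*z^3 + 32*z^2 + 240*z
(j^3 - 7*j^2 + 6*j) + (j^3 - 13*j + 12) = 2*j^3 - 7*j^2 - 7*j + 12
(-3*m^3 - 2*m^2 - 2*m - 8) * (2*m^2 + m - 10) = -6*m^5 - 7*m^4 + 24*m^3 + 2*m^2 + 12*m + 80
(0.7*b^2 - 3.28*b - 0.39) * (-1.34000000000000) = -0.938*b^2 + 4.3952*b + 0.5226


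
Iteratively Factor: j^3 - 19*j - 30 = (j - 5)*(j^2 + 5*j + 6) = (j - 5)*(j + 3)*(j + 2)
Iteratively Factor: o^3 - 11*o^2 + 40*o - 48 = (o - 3)*(o^2 - 8*o + 16) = (o - 4)*(o - 3)*(o - 4)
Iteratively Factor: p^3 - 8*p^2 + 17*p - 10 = (p - 5)*(p^2 - 3*p + 2) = (p - 5)*(p - 1)*(p - 2)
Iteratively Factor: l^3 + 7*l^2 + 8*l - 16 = (l + 4)*(l^2 + 3*l - 4) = (l - 1)*(l + 4)*(l + 4)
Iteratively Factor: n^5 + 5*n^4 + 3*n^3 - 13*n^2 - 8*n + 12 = (n + 2)*(n^4 + 3*n^3 - 3*n^2 - 7*n + 6) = (n - 1)*(n + 2)*(n^3 + 4*n^2 + n - 6) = (n - 1)*(n + 2)^2*(n^2 + 2*n - 3) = (n - 1)*(n + 2)^2*(n + 3)*(n - 1)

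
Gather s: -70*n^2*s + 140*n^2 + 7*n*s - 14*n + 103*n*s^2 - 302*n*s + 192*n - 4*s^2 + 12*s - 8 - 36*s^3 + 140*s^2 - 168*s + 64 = 140*n^2 + 178*n - 36*s^3 + s^2*(103*n + 136) + s*(-70*n^2 - 295*n - 156) + 56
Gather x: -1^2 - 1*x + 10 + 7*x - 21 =6*x - 12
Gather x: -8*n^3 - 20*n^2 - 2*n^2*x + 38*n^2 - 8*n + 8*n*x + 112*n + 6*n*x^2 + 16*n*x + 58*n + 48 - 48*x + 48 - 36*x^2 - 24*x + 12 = -8*n^3 + 18*n^2 + 162*n + x^2*(6*n - 36) + x*(-2*n^2 + 24*n - 72) + 108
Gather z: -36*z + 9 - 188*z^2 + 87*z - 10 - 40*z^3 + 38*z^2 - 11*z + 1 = -40*z^3 - 150*z^2 + 40*z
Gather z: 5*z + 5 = 5*z + 5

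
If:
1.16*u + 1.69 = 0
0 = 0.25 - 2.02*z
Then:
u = -1.46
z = 0.12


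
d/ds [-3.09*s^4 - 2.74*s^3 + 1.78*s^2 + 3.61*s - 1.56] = -12.36*s^3 - 8.22*s^2 + 3.56*s + 3.61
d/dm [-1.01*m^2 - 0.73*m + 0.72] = -2.02*m - 0.73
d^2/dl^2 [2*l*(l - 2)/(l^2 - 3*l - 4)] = 4*(l^3 + 12*l^2 - 24*l + 40)/(l^6 - 9*l^5 + 15*l^4 + 45*l^3 - 60*l^2 - 144*l - 64)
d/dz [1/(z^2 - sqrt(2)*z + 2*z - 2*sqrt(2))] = (-2*z - 2 + sqrt(2))/(z^2 - sqrt(2)*z + 2*z - 2*sqrt(2))^2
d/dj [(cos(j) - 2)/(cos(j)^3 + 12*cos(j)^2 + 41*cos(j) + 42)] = (-93*cos(j)/2 + 3*cos(2*j) + cos(3*j)/2 - 121)*sin(j)/(cos(j)^3 + 12*cos(j)^2 + 41*cos(j) + 42)^2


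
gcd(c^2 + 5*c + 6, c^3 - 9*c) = c + 3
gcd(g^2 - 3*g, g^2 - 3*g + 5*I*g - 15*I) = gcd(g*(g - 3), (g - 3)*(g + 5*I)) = g - 3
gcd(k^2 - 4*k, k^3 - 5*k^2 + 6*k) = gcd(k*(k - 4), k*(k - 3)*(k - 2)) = k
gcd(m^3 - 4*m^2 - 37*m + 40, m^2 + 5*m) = m + 5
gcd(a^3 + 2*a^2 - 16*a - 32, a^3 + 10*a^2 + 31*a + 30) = a + 2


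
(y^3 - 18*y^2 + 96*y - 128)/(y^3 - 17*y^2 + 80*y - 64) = (y - 2)/(y - 1)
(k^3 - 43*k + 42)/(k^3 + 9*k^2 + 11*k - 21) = (k - 6)/(k + 3)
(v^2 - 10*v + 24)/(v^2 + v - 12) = (v^2 - 10*v + 24)/(v^2 + v - 12)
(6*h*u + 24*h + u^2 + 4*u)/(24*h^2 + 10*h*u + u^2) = (u + 4)/(4*h + u)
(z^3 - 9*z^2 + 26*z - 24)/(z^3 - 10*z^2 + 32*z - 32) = (z - 3)/(z - 4)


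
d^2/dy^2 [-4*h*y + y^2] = 2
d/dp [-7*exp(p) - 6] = -7*exp(p)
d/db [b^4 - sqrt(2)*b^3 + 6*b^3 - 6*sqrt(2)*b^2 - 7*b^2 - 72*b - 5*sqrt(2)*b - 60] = 4*b^3 - 3*sqrt(2)*b^2 + 18*b^2 - 12*sqrt(2)*b - 14*b - 72 - 5*sqrt(2)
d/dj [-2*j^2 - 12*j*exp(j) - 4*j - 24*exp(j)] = -12*j*exp(j) - 4*j - 36*exp(j) - 4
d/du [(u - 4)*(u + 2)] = 2*u - 2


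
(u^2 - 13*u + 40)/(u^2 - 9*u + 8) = (u - 5)/(u - 1)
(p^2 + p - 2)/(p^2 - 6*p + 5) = (p + 2)/(p - 5)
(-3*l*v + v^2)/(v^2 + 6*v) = (-3*l + v)/(v + 6)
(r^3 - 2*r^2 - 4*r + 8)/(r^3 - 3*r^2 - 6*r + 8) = (r^2 - 4*r + 4)/(r^2 - 5*r + 4)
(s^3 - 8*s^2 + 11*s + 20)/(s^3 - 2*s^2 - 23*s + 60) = (s^2 - 4*s - 5)/(s^2 + 2*s - 15)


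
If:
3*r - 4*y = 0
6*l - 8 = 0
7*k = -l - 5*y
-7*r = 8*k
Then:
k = -28/57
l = 4/3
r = 32/57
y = 8/19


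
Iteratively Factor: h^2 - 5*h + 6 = (h - 2)*(h - 3)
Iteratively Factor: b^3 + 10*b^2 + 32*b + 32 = (b + 4)*(b^2 + 6*b + 8) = (b + 4)^2*(b + 2)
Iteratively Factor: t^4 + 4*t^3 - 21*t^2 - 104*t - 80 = (t + 4)*(t^3 - 21*t - 20) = (t - 5)*(t + 4)*(t^2 + 5*t + 4) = (t - 5)*(t + 1)*(t + 4)*(t + 4)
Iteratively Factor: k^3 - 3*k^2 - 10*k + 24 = (k - 4)*(k^2 + k - 6) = (k - 4)*(k + 3)*(k - 2)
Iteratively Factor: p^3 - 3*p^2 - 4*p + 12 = (p - 2)*(p^2 - p - 6) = (p - 2)*(p + 2)*(p - 3)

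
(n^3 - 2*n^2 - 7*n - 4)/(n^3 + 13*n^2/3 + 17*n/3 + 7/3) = 3*(n - 4)/(3*n + 7)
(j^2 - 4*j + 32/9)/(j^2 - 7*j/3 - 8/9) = (3*j - 4)/(3*j + 1)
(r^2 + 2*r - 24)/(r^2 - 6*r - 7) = (-r^2 - 2*r + 24)/(-r^2 + 6*r + 7)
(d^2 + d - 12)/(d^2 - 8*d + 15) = (d + 4)/(d - 5)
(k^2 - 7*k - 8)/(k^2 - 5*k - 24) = (k + 1)/(k + 3)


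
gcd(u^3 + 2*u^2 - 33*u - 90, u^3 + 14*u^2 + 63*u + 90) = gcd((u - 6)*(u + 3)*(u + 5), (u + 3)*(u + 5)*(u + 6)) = u^2 + 8*u + 15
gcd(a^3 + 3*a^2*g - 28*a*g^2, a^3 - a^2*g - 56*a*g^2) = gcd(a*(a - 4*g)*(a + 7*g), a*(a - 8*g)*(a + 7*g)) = a^2 + 7*a*g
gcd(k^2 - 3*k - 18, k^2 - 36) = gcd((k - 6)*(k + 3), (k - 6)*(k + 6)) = k - 6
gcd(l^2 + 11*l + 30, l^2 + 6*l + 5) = l + 5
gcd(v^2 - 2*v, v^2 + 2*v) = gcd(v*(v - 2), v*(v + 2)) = v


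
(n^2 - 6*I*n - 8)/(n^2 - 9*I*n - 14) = (n - 4*I)/(n - 7*I)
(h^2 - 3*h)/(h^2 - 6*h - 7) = h*(3 - h)/(-h^2 + 6*h + 7)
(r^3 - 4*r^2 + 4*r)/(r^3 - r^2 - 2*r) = (r - 2)/(r + 1)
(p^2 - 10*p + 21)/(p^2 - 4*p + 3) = (p - 7)/(p - 1)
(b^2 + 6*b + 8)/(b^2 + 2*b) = (b + 4)/b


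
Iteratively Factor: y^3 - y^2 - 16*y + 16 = (y - 4)*(y^2 + 3*y - 4) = (y - 4)*(y - 1)*(y + 4)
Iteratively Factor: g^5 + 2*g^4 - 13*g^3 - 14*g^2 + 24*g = (g - 3)*(g^4 + 5*g^3 + 2*g^2 - 8*g) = (g - 3)*(g + 2)*(g^3 + 3*g^2 - 4*g) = g*(g - 3)*(g + 2)*(g^2 + 3*g - 4) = g*(g - 3)*(g + 2)*(g + 4)*(g - 1)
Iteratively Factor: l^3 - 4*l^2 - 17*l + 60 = (l - 5)*(l^2 + l - 12) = (l - 5)*(l + 4)*(l - 3)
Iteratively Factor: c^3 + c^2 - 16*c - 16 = (c - 4)*(c^2 + 5*c + 4) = (c - 4)*(c + 4)*(c + 1)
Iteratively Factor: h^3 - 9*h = (h)*(h^2 - 9) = h*(h - 3)*(h + 3)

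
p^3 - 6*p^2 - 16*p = p*(p - 8)*(p + 2)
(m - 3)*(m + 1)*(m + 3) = m^3 + m^2 - 9*m - 9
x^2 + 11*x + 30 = (x + 5)*(x + 6)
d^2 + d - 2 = (d - 1)*(d + 2)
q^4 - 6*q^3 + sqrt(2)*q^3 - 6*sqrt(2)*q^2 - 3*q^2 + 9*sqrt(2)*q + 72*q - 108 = (q - 3)^2*(q - 2*sqrt(2))*(q + 3*sqrt(2))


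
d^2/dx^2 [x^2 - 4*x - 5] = 2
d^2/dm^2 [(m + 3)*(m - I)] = 2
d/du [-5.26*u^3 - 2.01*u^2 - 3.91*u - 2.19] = -15.78*u^2 - 4.02*u - 3.91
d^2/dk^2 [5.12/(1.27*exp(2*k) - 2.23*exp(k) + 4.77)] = ((11.4176 - 26.0096*exp(k))*(1.27*exp(2*k) - 2.23*exp(k) + 4.77) + 5.12*(2.54*exp(k) - 2.23)*(5.08*exp(k) - 4.46)*exp(k))*exp(k)/(1.27*exp(2*k) - 2.23*exp(k) + 4.77)^3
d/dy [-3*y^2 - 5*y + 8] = -6*y - 5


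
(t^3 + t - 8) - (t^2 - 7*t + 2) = t^3 - t^2 + 8*t - 10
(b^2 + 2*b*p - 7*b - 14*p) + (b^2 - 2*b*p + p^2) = 2*b^2 - 7*b + p^2 - 14*p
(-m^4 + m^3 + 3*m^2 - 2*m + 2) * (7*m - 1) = -7*m^5 + 8*m^4 + 20*m^3 - 17*m^2 + 16*m - 2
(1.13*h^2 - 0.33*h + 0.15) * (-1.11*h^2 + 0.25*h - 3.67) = -1.2543*h^4 + 0.6488*h^3 - 4.3961*h^2 + 1.2486*h - 0.5505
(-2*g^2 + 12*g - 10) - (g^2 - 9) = -3*g^2 + 12*g - 1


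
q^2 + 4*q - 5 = (q - 1)*(q + 5)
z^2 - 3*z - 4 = (z - 4)*(z + 1)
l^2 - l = l*(l - 1)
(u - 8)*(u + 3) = u^2 - 5*u - 24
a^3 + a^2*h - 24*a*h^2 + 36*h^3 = (a - 3*h)*(a - 2*h)*(a + 6*h)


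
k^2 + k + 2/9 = (k + 1/3)*(k + 2/3)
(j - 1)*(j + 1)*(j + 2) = j^3 + 2*j^2 - j - 2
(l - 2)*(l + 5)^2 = l^3 + 8*l^2 + 5*l - 50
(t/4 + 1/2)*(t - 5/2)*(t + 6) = t^3/4 + 11*t^2/8 - 2*t - 15/2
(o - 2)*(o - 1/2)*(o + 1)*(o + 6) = o^4 + 9*o^3/2 - 21*o^2/2 - 8*o + 6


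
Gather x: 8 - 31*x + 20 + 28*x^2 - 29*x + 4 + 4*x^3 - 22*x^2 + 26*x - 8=4*x^3 + 6*x^2 - 34*x + 24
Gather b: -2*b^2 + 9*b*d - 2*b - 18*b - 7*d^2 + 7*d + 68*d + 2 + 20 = -2*b^2 + b*(9*d - 20) - 7*d^2 + 75*d + 22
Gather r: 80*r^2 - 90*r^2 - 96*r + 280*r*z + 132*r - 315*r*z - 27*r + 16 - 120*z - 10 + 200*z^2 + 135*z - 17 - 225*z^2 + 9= -10*r^2 + r*(9 - 35*z) - 25*z^2 + 15*z - 2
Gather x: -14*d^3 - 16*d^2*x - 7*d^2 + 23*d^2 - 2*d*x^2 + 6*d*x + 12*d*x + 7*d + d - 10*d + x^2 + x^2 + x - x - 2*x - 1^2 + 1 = -14*d^3 + 16*d^2 - 2*d + x^2*(2 - 2*d) + x*(-16*d^2 + 18*d - 2)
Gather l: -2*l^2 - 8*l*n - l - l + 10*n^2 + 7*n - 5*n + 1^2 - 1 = -2*l^2 + l*(-8*n - 2) + 10*n^2 + 2*n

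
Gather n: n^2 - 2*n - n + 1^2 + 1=n^2 - 3*n + 2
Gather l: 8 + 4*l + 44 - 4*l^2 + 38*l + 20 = -4*l^2 + 42*l + 72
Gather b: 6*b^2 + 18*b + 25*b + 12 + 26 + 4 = 6*b^2 + 43*b + 42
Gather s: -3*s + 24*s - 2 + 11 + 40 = 21*s + 49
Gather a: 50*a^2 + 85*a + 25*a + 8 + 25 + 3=50*a^2 + 110*a + 36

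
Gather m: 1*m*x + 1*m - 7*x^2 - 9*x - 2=m*(x + 1) - 7*x^2 - 9*x - 2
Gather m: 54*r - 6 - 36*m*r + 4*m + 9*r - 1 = m*(4 - 36*r) + 63*r - 7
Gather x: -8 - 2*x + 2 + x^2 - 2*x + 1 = x^2 - 4*x - 5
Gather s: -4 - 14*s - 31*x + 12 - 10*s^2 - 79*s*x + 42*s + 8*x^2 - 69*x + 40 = -10*s^2 + s*(28 - 79*x) + 8*x^2 - 100*x + 48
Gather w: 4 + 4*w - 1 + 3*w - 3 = 7*w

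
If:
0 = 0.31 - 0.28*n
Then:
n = 1.11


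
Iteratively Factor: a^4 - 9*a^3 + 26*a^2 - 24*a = (a)*(a^3 - 9*a^2 + 26*a - 24) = a*(a - 3)*(a^2 - 6*a + 8) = a*(a - 3)*(a - 2)*(a - 4)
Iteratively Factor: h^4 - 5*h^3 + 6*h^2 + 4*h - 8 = (h - 2)*(h^3 - 3*h^2 + 4) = (h - 2)^2*(h^2 - h - 2) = (h - 2)^2*(h + 1)*(h - 2)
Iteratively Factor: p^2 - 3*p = (p)*(p - 3)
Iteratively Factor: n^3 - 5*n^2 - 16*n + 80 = (n - 5)*(n^2 - 16) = (n - 5)*(n - 4)*(n + 4)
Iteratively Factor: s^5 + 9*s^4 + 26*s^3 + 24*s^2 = (s + 3)*(s^4 + 6*s^3 + 8*s^2) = s*(s + 3)*(s^3 + 6*s^2 + 8*s) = s^2*(s + 3)*(s^2 + 6*s + 8) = s^2*(s + 3)*(s + 4)*(s + 2)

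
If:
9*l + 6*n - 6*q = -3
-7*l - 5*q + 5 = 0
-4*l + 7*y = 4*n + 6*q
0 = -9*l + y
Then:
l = 8/79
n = 163/790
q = 339/395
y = 72/79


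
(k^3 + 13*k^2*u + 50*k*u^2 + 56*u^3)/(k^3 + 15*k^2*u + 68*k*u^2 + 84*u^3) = (k + 4*u)/(k + 6*u)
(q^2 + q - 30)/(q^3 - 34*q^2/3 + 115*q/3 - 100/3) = 3*(q + 6)/(3*q^2 - 19*q + 20)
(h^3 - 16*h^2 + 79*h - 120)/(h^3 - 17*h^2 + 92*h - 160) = (h - 3)/(h - 4)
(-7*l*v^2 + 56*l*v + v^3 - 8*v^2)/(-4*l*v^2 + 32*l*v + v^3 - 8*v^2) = (-7*l + v)/(-4*l + v)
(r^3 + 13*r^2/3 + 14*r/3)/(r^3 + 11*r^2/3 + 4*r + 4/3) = r*(3*r + 7)/(3*r^2 + 5*r + 2)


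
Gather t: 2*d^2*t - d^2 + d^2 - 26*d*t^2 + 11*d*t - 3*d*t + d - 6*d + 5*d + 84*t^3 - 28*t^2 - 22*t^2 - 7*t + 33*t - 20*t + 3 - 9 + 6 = 84*t^3 + t^2*(-26*d - 50) + t*(2*d^2 + 8*d + 6)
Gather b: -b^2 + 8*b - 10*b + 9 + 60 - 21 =-b^2 - 2*b + 48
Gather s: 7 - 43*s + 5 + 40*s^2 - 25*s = 40*s^2 - 68*s + 12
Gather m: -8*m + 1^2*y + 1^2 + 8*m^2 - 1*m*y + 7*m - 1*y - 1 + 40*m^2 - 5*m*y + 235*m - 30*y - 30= 48*m^2 + m*(234 - 6*y) - 30*y - 30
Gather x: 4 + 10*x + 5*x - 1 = 15*x + 3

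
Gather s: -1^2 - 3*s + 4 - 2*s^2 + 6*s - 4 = -2*s^2 + 3*s - 1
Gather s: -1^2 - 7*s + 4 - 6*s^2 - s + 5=-6*s^2 - 8*s + 8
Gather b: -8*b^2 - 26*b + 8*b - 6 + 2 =-8*b^2 - 18*b - 4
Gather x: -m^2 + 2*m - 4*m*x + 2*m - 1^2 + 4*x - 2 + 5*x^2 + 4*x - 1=-m^2 + 4*m + 5*x^2 + x*(8 - 4*m) - 4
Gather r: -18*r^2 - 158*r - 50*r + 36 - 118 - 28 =-18*r^2 - 208*r - 110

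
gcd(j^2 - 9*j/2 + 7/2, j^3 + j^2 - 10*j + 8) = j - 1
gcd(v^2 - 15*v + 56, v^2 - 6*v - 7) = v - 7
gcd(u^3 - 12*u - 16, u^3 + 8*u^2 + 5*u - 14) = u + 2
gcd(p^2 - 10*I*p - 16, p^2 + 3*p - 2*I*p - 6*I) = p - 2*I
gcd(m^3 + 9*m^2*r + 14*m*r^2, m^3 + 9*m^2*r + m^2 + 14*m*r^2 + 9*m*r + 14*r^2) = m^2 + 9*m*r + 14*r^2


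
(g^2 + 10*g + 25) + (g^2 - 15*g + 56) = 2*g^2 - 5*g + 81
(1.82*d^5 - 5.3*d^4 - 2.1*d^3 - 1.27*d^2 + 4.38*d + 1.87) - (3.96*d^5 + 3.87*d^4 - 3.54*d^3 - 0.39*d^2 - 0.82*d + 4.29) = -2.14*d^5 - 9.17*d^4 + 1.44*d^3 - 0.88*d^2 + 5.2*d - 2.42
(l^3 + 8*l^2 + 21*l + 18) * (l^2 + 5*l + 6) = l^5 + 13*l^4 + 67*l^3 + 171*l^2 + 216*l + 108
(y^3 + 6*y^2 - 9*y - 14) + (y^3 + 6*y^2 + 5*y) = 2*y^3 + 12*y^2 - 4*y - 14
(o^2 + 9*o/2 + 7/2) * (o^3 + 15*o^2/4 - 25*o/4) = o^5 + 33*o^4/4 + 113*o^3/8 - 15*o^2 - 175*o/8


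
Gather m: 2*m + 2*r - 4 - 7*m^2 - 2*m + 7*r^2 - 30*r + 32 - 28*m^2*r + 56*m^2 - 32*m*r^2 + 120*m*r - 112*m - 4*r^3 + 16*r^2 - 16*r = m^2*(49 - 28*r) + m*(-32*r^2 + 120*r - 112) - 4*r^3 + 23*r^2 - 44*r + 28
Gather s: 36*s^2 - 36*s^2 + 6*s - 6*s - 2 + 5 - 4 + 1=0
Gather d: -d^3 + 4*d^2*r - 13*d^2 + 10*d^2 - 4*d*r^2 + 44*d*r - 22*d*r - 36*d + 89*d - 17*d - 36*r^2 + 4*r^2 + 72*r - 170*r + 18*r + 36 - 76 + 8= -d^3 + d^2*(4*r - 3) + d*(-4*r^2 + 22*r + 36) - 32*r^2 - 80*r - 32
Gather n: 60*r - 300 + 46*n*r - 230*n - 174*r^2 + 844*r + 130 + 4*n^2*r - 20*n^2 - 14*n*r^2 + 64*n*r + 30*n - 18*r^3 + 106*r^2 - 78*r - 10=n^2*(4*r - 20) + n*(-14*r^2 + 110*r - 200) - 18*r^3 - 68*r^2 + 826*r - 180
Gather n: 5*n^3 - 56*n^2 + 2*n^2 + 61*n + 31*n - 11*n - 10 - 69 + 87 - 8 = 5*n^3 - 54*n^2 + 81*n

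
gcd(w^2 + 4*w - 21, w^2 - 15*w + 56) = 1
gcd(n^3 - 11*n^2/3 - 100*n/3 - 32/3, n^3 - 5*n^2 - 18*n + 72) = n + 4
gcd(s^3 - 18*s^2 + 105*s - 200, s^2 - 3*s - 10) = s - 5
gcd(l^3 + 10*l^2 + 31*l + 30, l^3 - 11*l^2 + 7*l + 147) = l + 3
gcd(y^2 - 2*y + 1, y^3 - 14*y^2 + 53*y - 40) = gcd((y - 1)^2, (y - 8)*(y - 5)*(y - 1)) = y - 1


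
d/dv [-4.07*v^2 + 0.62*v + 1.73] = 0.62 - 8.14*v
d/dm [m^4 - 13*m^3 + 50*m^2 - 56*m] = 4*m^3 - 39*m^2 + 100*m - 56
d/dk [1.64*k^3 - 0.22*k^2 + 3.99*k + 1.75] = 4.92*k^2 - 0.44*k + 3.99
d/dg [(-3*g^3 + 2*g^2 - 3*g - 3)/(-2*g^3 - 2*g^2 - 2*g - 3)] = (10*g^4 - g^2 - 24*g + 3)/(4*g^6 + 8*g^5 + 12*g^4 + 20*g^3 + 16*g^2 + 12*g + 9)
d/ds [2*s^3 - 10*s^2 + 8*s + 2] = 6*s^2 - 20*s + 8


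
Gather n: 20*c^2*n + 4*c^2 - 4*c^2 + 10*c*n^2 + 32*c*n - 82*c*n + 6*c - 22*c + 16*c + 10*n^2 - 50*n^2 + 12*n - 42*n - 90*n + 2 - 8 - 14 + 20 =n^2*(10*c - 40) + n*(20*c^2 - 50*c - 120)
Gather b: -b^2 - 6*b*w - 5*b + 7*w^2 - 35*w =-b^2 + b*(-6*w - 5) + 7*w^2 - 35*w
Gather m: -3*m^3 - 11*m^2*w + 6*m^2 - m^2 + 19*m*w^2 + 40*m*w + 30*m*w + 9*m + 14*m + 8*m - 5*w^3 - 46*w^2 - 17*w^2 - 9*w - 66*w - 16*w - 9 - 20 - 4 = -3*m^3 + m^2*(5 - 11*w) + m*(19*w^2 + 70*w + 31) - 5*w^3 - 63*w^2 - 91*w - 33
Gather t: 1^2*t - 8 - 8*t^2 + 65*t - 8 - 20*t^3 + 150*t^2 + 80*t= -20*t^3 + 142*t^2 + 146*t - 16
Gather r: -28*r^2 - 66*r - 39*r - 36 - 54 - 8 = -28*r^2 - 105*r - 98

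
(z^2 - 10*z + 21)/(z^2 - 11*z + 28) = (z - 3)/(z - 4)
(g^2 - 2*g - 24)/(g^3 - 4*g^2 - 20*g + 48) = 1/(g - 2)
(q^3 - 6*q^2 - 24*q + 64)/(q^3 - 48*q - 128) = (q - 2)/(q + 4)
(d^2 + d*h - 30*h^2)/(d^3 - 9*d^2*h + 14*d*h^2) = (d^2 + d*h - 30*h^2)/(d*(d^2 - 9*d*h + 14*h^2))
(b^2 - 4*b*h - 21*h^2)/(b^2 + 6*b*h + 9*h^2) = (b - 7*h)/(b + 3*h)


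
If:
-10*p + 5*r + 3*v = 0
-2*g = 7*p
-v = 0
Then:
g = -7*r/4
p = r/2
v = 0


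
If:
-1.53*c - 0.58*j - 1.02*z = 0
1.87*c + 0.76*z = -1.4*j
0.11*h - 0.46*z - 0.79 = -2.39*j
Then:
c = -0.933610743332703*z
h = 7.18181818181818 - 11.118094124525*z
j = 0.704180064308682*z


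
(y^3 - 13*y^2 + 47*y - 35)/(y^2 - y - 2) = (-y^3 + 13*y^2 - 47*y + 35)/(-y^2 + y + 2)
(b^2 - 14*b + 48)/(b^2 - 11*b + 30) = (b - 8)/(b - 5)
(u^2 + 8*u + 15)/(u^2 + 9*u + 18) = (u + 5)/(u + 6)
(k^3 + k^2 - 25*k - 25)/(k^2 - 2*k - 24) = (-k^3 - k^2 + 25*k + 25)/(-k^2 + 2*k + 24)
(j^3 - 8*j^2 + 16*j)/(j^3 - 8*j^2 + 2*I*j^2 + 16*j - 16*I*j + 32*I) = j/(j + 2*I)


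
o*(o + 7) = o^2 + 7*o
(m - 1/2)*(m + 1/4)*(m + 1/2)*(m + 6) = m^4 + 25*m^3/4 + 5*m^2/4 - 25*m/16 - 3/8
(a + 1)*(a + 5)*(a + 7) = a^3 + 13*a^2 + 47*a + 35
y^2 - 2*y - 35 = (y - 7)*(y + 5)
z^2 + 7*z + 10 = (z + 2)*(z + 5)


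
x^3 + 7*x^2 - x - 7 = (x - 1)*(x + 1)*(x + 7)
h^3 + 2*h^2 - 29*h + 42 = (h - 3)*(h - 2)*(h + 7)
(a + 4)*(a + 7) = a^2 + 11*a + 28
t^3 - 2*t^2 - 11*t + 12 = (t - 4)*(t - 1)*(t + 3)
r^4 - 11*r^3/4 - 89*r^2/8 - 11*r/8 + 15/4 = (r - 5)*(r - 1/2)*(r + 3/4)*(r + 2)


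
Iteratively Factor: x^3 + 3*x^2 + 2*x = (x + 1)*(x^2 + 2*x) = (x + 1)*(x + 2)*(x)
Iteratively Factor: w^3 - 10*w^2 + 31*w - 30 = (w - 5)*(w^2 - 5*w + 6) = (w - 5)*(w - 2)*(w - 3)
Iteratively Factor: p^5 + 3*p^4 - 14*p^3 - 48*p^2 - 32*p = (p + 4)*(p^4 - p^3 - 10*p^2 - 8*p) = p*(p + 4)*(p^3 - p^2 - 10*p - 8) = p*(p + 2)*(p + 4)*(p^2 - 3*p - 4) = p*(p - 4)*(p + 2)*(p + 4)*(p + 1)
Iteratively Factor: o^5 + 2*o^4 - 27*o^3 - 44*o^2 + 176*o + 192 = (o + 4)*(o^4 - 2*o^3 - 19*o^2 + 32*o + 48) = (o + 1)*(o + 4)*(o^3 - 3*o^2 - 16*o + 48) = (o - 4)*(o + 1)*(o + 4)*(o^2 + o - 12) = (o - 4)*(o - 3)*(o + 1)*(o + 4)*(o + 4)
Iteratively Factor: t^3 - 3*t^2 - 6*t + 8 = (t - 4)*(t^2 + t - 2) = (t - 4)*(t + 2)*(t - 1)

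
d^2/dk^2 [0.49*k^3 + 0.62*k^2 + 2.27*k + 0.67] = 2.94*k + 1.24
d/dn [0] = 0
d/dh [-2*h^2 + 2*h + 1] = 2 - 4*h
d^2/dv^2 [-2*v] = 0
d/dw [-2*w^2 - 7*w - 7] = -4*w - 7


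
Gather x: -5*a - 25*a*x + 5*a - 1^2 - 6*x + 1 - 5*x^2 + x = -5*x^2 + x*(-25*a - 5)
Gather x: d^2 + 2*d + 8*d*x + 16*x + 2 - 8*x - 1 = d^2 + 2*d + x*(8*d + 8) + 1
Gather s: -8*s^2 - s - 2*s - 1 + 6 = -8*s^2 - 3*s + 5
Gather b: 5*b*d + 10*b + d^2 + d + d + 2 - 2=b*(5*d + 10) + d^2 + 2*d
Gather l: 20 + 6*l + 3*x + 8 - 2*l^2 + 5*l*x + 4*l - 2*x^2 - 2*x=-2*l^2 + l*(5*x + 10) - 2*x^2 + x + 28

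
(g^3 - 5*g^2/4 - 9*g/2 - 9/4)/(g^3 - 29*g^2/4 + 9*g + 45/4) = (g + 1)/(g - 5)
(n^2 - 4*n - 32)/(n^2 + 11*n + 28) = (n - 8)/(n + 7)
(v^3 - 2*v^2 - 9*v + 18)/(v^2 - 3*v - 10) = (-v^3 + 2*v^2 + 9*v - 18)/(-v^2 + 3*v + 10)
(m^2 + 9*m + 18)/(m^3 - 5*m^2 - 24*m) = (m + 6)/(m*(m - 8))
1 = 1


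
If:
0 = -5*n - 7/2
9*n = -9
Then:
No Solution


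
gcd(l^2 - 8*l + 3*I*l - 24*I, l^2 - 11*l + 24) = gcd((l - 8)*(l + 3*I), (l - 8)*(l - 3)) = l - 8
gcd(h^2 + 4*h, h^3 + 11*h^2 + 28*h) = h^2 + 4*h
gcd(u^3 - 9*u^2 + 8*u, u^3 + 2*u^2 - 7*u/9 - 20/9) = u - 1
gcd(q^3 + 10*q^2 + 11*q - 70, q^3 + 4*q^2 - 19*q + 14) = q^2 + 5*q - 14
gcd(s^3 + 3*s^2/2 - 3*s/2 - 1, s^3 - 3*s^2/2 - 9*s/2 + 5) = s^2 + s - 2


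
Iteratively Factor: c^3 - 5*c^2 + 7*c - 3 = (c - 1)*(c^2 - 4*c + 3) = (c - 3)*(c - 1)*(c - 1)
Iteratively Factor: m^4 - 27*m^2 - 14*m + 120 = (m + 3)*(m^3 - 3*m^2 - 18*m + 40) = (m - 2)*(m + 3)*(m^2 - m - 20) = (m - 5)*(m - 2)*(m + 3)*(m + 4)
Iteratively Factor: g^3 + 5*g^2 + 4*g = (g + 4)*(g^2 + g) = g*(g + 4)*(g + 1)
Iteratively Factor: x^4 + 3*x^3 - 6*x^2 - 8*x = (x - 2)*(x^3 + 5*x^2 + 4*x) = (x - 2)*(x + 4)*(x^2 + x) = (x - 2)*(x + 1)*(x + 4)*(x)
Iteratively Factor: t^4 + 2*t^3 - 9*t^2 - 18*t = (t - 3)*(t^3 + 5*t^2 + 6*t) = (t - 3)*(t + 2)*(t^2 + 3*t) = (t - 3)*(t + 2)*(t + 3)*(t)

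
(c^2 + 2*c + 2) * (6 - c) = -c^3 + 4*c^2 + 10*c + 12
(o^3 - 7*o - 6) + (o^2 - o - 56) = o^3 + o^2 - 8*o - 62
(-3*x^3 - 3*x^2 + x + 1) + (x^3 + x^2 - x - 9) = -2*x^3 - 2*x^2 - 8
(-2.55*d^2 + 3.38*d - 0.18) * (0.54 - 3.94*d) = 10.047*d^3 - 14.6942*d^2 + 2.5344*d - 0.0972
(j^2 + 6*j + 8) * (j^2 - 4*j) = j^4 + 2*j^3 - 16*j^2 - 32*j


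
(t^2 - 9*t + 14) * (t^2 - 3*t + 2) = t^4 - 12*t^3 + 43*t^2 - 60*t + 28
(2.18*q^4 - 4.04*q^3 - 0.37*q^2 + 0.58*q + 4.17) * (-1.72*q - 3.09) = -3.7496*q^5 + 0.2126*q^4 + 13.12*q^3 + 0.1457*q^2 - 8.9646*q - 12.8853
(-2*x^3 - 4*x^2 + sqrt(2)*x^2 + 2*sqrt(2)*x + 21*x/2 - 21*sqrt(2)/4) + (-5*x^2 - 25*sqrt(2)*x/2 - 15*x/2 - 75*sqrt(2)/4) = -2*x^3 - 9*x^2 + sqrt(2)*x^2 - 21*sqrt(2)*x/2 + 3*x - 24*sqrt(2)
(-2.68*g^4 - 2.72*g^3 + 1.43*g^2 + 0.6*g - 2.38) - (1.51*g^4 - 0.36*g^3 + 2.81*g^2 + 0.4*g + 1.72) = -4.19*g^4 - 2.36*g^3 - 1.38*g^2 + 0.2*g - 4.1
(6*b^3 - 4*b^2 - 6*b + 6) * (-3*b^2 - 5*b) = -18*b^5 - 18*b^4 + 38*b^3 + 12*b^2 - 30*b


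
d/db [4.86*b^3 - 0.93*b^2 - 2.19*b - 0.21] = 14.58*b^2 - 1.86*b - 2.19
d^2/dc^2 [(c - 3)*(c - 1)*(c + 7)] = 6*c + 6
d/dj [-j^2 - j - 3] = -2*j - 1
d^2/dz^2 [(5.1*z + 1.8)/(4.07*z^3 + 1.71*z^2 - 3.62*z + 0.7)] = (506.88594*z^5 + 570.76866*z^4 + 380.54586*z^3 - 301.89924*z^2 - 134.25156*z + 68.71344)/(67.419143*z^9 + 84.977937*z^8 - 144.191553*z^7 - 111.378183*z^6 + 157.479738*z^5 + 11.485902*z^4 - 67.453868*z^3 + 30.03294*z^2 - 5.3214*z + 0.343)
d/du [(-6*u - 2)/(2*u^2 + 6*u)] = (3*u^2 + 2*u + 3)/(u^2*(u^2 + 6*u + 9))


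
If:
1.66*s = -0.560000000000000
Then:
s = -0.34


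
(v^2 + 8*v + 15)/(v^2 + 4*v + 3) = (v + 5)/(v + 1)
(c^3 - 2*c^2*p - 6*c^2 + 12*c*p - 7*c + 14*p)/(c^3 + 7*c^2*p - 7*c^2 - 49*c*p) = (c^2 - 2*c*p + c - 2*p)/(c*(c + 7*p))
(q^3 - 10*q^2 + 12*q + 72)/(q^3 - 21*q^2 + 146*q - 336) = (q^2 - 4*q - 12)/(q^2 - 15*q + 56)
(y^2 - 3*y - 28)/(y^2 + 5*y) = (y^2 - 3*y - 28)/(y*(y + 5))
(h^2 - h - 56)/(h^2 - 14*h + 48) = (h + 7)/(h - 6)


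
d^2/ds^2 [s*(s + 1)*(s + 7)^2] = 12*s^2 + 90*s + 126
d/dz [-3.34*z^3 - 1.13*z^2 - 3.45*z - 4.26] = -10.02*z^2 - 2.26*z - 3.45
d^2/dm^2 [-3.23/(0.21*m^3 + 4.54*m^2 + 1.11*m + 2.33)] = ((4.0698*m + 29.3284)*(0.21*m^3 + 4.54*m^2 + 1.11*m + 2.33) - 3.23*(0.63*m^2 + 9.08*m + 1.11)*(1.26*m^2 + 18.16*m + 2.22))/(0.21*m^3 + 4.54*m^2 + 1.11*m + 2.33)^3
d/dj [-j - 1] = -1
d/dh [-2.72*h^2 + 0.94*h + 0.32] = 0.94 - 5.44*h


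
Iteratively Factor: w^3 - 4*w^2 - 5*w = (w + 1)*(w^2 - 5*w) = (w - 5)*(w + 1)*(w)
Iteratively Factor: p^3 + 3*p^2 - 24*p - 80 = (p - 5)*(p^2 + 8*p + 16) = (p - 5)*(p + 4)*(p + 4)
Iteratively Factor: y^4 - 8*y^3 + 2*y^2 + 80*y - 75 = (y - 1)*(y^3 - 7*y^2 - 5*y + 75) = (y - 5)*(y - 1)*(y^2 - 2*y - 15) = (y - 5)*(y - 1)*(y + 3)*(y - 5)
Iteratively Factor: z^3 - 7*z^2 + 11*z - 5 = (z - 1)*(z^2 - 6*z + 5) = (z - 1)^2*(z - 5)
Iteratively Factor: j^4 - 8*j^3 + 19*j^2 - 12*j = (j)*(j^3 - 8*j^2 + 19*j - 12) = j*(j - 1)*(j^2 - 7*j + 12) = j*(j - 3)*(j - 1)*(j - 4)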